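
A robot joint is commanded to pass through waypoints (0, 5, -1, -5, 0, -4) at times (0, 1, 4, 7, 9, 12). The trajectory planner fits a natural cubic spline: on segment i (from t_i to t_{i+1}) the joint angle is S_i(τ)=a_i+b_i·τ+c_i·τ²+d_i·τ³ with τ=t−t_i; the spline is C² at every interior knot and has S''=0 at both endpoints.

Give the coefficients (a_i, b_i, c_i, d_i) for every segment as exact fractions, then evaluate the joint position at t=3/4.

  seg 0: a=0 b=3781/636 c=0 d=-601/636
  seg 1: a=5 b=989/318 c=-601/212 d=2159/5724
  seg 2: a=-1 b=-2363/636 c=89/159 d=149/1908
  seg 3: a=-5 b=557/318 c=803/636 d=-565/1272
  seg 4: a=0 b=78/53 c=-223/159 d=223/1431
S(3/4) = 55087/13568

Δ: Δ0=5, Δ1=-2, Δ2=-4/3, Δ3=5/2, Δ4=-4/3
row 1: diag=8, rhs=-42; c'=3/8, d'=-21/4
row 2: denom=12−3·3/8=87/8; d'=(4−3·-21/4)/(87/8)=158/87
row 3: denom=10−3·8/29=266/29; d'=(23−3·158/87)/(266/29)=509/266
row 4: denom=10−2·29/133=1272/133; d'=(-23−2·509/266)/(1272/133)=-446/159
back: M4=-446/159
back: M3=509/266−29/133·-446/159=803/318
back: M2=158/87−8/29·803/318=178/159
back: M1=-21/4−3/8·178/159=-601/106
M: M0=0, M1=-601/106, M2=178/159, M3=803/318, M4=-446/159, M5=0
seg 0: a=0, c=M0/2=0, d=(M1−M0)/(6·1)=-601/636, b=Δ0−h0·(2M0+M1)/6=3781/636
seg 1: a=5, c=M1/2=-601/212, d=(M2−M1)/(6·3)=2159/5724, b=Δ1−h1·(2M1+M2)/6=989/318
seg 2: a=-1, c=M2/2=89/159, d=(M3−M2)/(6·3)=149/1908, b=Δ2−h2·(2M2+M3)/6=-2363/636
seg 3: a=-5, c=M3/2=803/636, d=(M4−M3)/(6·2)=-565/1272, b=Δ3−h3·(2M3+M4)/6=557/318
seg 4: a=0, c=M4/2=-223/159, d=(M5−M4)/(6·3)=223/1431, b=Δ4−h4·(2M4+M5)/6=78/53
t_q=3/4 → seg 0, τ=3/4; S=0+3781/636·τ+0·τ²+-601/636·τ³=55087/13568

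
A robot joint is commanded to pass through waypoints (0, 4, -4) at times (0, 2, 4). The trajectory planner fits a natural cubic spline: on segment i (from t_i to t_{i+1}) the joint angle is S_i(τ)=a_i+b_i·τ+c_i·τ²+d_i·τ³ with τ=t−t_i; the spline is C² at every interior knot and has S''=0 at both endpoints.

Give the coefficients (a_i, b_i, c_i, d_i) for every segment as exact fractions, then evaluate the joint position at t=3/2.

Δ: Δ0=2, Δ1=-4
row 1: diag=8, rhs=-36; c'=1/4, d'=-9/2
back: M1=-9/2
M: M0=0, M1=-9/2, M2=0
seg 0: a=0, c=M0/2=0, d=(M1−M0)/(6·2)=-3/8, b=Δ0−h0·(2M0+M1)/6=7/2
seg 1: a=4, c=M1/2=-9/4, d=(M2−M1)/(6·2)=3/8, b=Δ1−h1·(2M1+M2)/6=-1
t_q=3/2 → seg 0, τ=3/2; S=0+7/2·τ+0·τ²+-3/8·τ³=255/64

  seg 0: a=0 b=7/2 c=0 d=-3/8
  seg 1: a=4 b=-1 c=-9/4 d=3/8
S(3/2) = 255/64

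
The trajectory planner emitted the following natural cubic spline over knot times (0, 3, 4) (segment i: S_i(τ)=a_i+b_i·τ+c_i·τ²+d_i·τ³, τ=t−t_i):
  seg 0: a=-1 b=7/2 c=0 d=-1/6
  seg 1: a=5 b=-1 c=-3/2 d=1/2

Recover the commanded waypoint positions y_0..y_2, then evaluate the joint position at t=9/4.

y_0=-1 y_1=5 y_2=3
S(9/4) = 637/128

y_0 = S_0(0) = a_0 = -1
y_1 = S_1(0) = a_1 = 5
y_2 = S_1(1) = 3
t_q=9/4 is in segment 0 (τ=9/4); S_0(τ)=637/128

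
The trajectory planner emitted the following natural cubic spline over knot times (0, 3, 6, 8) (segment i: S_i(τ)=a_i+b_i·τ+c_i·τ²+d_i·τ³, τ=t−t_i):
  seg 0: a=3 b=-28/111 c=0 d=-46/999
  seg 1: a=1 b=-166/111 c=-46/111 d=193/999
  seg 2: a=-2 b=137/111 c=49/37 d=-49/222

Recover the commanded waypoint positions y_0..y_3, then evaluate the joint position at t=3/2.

y_0=3 y_1=1 y_2=-2 y_3=4
S(3/2) = 365/148

y_0 = S_0(0) = a_0 = 3
y_1 = S_1(0) = a_1 = 1
y_2 = S_2(0) = a_2 = -2
y_3 = S_2(2) = 4
t_q=3/2 is in segment 0 (τ=3/2); S_0(τ)=365/148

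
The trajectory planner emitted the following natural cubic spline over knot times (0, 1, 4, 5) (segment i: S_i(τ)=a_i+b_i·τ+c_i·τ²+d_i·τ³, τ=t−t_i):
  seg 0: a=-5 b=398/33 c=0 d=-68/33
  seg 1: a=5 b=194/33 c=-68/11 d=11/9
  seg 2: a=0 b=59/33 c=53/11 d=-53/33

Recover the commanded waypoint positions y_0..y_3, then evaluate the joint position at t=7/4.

y_0 = S_0(0) = a_0 = -5
y_1 = S_1(0) = a_1 = 5
y_2 = S_2(0) = a_2 = 0
y_3 = S_2(1) = 5
t_q=7/4 is in segment 1 (τ=3/4); S_1(τ)=4539/704

y_0=-5 y_1=5 y_2=0 y_3=5
S(7/4) = 4539/704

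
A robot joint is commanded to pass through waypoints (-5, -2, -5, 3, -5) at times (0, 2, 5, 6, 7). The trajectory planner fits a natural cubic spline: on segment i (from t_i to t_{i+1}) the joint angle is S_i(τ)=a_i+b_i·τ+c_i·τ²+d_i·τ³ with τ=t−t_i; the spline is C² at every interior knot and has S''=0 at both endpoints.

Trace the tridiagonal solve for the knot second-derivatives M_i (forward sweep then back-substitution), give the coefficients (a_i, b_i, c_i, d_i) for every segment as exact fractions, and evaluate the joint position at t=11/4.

  seg 0: a=-5 b=439/137 c=0 d=-467/1096
  seg 1: a=-2 b=-523/274 c=-1401/548 d=1567/1644
  seg 2: a=-5 b=4651/548 c=825/137 d=-3567/548
  seg 3: a=3 b=275/274 c=-7401/548 d=2467/548
S(11/4) = -156685/35072

Δ: Δ0=3/2, Δ1=-1, Δ2=8, Δ3=-8
row 1: diag=10, rhs=-15; c'=3/10, d'=-3/2
row 2: denom=8−3·3/10=71/10; d'=(54−3·-3/2)/(71/10)=585/71
row 3: denom=4−1·10/71=274/71; d'=(-96−1·585/71)/(274/71)=-7401/274
back: M3=-7401/274
back: M2=585/71−10/71·-7401/274=1650/137
back: M1=-3/2−3/10·1650/137=-1401/274
M: M0=0, M1=-1401/274, M2=1650/137, M3=-7401/274, M4=0
seg 0: a=-5, c=M0/2=0, d=(M1−M0)/(6·2)=-467/1096, b=Δ0−h0·(2M0+M1)/6=439/137
seg 1: a=-2, c=M1/2=-1401/548, d=(M2−M1)/(6·3)=1567/1644, b=Δ1−h1·(2M1+M2)/6=-523/274
seg 2: a=-5, c=M2/2=825/137, d=(M3−M2)/(6·1)=-3567/548, b=Δ2−h2·(2M2+M3)/6=4651/548
seg 3: a=3, c=M3/2=-7401/548, d=(M4−M3)/(6·1)=2467/548, b=Δ3−h3·(2M3+M4)/6=275/274
t_q=11/4 → seg 1, τ=3/4; S=-2+-523/274·τ+-1401/548·τ²+1567/1644·τ³=-156685/35072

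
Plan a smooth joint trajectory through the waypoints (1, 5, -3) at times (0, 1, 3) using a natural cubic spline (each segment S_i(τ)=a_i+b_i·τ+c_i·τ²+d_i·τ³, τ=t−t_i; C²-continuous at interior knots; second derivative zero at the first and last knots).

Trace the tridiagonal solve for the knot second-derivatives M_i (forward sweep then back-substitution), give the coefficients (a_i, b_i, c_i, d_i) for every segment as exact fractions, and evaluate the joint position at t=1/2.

  seg 0: a=1 b=16/3 c=0 d=-4/3
  seg 1: a=5 b=4/3 c=-4 d=2/3
S(1/2) = 7/2

Δ: Δ0=4, Δ1=-4
row 1: diag=6, rhs=-48; c'=1/3, d'=-8
back: M1=-8
M: M0=0, M1=-8, M2=0
seg 0: a=1, c=M0/2=0, d=(M1−M0)/(6·1)=-4/3, b=Δ0−h0·(2M0+M1)/6=16/3
seg 1: a=5, c=M1/2=-4, d=(M2−M1)/(6·2)=2/3, b=Δ1−h1·(2M1+M2)/6=4/3
t_q=1/2 → seg 0, τ=1/2; S=1+16/3·τ+0·τ²+-4/3·τ³=7/2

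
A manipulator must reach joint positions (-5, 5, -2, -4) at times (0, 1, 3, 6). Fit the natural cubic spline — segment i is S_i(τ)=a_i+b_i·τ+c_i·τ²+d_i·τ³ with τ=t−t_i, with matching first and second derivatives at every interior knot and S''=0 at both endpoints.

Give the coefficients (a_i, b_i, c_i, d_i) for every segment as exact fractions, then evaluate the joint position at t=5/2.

  seg 0: a=-5 b=1051/84 c=0 d=-211/84
  seg 1: a=5 b=209/42 c=-211/28 d=277/168
  seg 2: a=-2 b=-113/21 c=33/14 d=-11/42
S(5/2) = 481/448

Δ: Δ0=10, Δ1=-7/2, Δ2=-2/3
row 1: diag=6, rhs=-81; c'=1/3, d'=-27/2
row 2: denom=10−2·1/3=28/3; d'=(17−2·-27/2)/(28/3)=33/7
back: M2=33/7
back: M1=-27/2−1/3·33/7=-211/14
M: M0=0, M1=-211/14, M2=33/7, M3=0
seg 0: a=-5, c=M0/2=0, d=(M1−M0)/(6·1)=-211/84, b=Δ0−h0·(2M0+M1)/6=1051/84
seg 1: a=5, c=M1/2=-211/28, d=(M2−M1)/(6·2)=277/168, b=Δ1−h1·(2M1+M2)/6=209/42
seg 2: a=-2, c=M2/2=33/14, d=(M3−M2)/(6·3)=-11/42, b=Δ2−h2·(2M2+M3)/6=-113/21
t_q=5/2 → seg 1, τ=3/2; S=5+209/42·τ+-211/28·τ²+277/168·τ³=481/448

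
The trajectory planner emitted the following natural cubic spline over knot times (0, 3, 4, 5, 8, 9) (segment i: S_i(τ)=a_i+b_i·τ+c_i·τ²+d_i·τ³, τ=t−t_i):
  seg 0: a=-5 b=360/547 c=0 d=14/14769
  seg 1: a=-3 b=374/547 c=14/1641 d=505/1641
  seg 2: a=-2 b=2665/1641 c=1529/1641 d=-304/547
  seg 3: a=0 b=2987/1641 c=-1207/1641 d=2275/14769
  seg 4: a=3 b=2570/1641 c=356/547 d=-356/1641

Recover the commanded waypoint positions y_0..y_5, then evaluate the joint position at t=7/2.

y_0 = S_0(0) = a_0 = -5
y_1 = S_1(0) = a_1 = -3
y_2 = S_2(0) = a_2 = -2
y_3 = S_3(0) = a_3 = 0
y_4 = S_4(0) = a_4 = 3
y_5 = S_4(1) = 5
t_q=7/2 is in segment 1 (τ=1/2); S_1(τ)=-34363/13128

y_0=-5 y_1=-3 y_2=-2 y_3=0 y_4=3 y_5=5
S(7/2) = -34363/13128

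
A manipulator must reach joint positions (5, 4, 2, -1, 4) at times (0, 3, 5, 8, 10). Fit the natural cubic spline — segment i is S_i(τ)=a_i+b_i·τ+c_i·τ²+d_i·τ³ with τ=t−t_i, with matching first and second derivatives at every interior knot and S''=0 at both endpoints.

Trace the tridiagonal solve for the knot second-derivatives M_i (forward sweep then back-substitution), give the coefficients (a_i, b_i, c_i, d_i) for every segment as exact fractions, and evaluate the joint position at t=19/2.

Δ: Δ0=-1/3, Δ1=-1, Δ2=-1, Δ3=5/2
row 1: diag=10, rhs=-4; c'=1/5, d'=-2/5
row 2: denom=10−2·1/5=48/5; d'=(0−2·-2/5)/(48/5)=1/12
row 3: denom=10−3·5/16=145/16; d'=(21−3·1/12)/(145/16)=332/145
back: M3=332/145
back: M2=1/12−5/16·332/145=-55/87
back: M1=-2/5−1/5·-55/87=-119/435
M: M0=0, M1=-119/435, M2=-55/87, M3=332/145, M4=0
seg 0: a=5, c=M0/2=0, d=(M1−M0)/(6·3)=-119/7830, b=Δ0−h0·(2M0+M1)/6=-57/290
seg 1: a=4, c=M1/2=-119/870, d=(M2−M1)/(6·2)=-13/435, b=Δ1−h1·(2M1+M2)/6=-88/145
seg 2: a=2, c=M2/2=-55/174, d=(M3−M2)/(6·3)=1271/7830, b=Δ2−h2·(2M2+M3)/6=-658/435
seg 3: a=-1, c=M3/2=166/145, d=(M4−M3)/(6·2)=-83/435, b=Δ3−h3·(2M3+M4)/6=847/870
t_q=19/2 → seg 3, τ=3/2; S=-1+847/870·τ+166/145·τ²+-83/435·τ³=555/232

  seg 0: a=5 b=-57/290 c=0 d=-119/7830
  seg 1: a=4 b=-88/145 c=-119/870 d=-13/435
  seg 2: a=2 b=-658/435 c=-55/174 d=1271/7830
  seg 3: a=-1 b=847/870 c=166/145 d=-83/435
S(19/2) = 555/232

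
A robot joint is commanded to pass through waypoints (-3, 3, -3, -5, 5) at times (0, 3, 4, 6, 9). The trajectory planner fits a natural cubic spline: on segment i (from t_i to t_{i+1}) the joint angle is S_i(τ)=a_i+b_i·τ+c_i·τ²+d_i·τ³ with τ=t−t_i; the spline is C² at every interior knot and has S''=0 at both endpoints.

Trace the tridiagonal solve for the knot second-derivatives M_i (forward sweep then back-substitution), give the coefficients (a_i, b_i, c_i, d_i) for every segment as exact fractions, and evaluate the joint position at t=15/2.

  seg 0: a=-3 b=1172/219 c=0 d=-734/1971
  seg 1: a=3 b=-1030/219 c=-734/219 d=150/73
  seg 2: a=-3 b=-1148/219 c=616/219 d=-101/292
  seg 3: a=-5 b=407/219 c=323/438 d=-323/3942
S(15/2) = -969/1168

Δ: Δ0=2, Δ1=-6, Δ2=-1, Δ3=10/3
row 1: diag=8, rhs=-48; c'=1/8, d'=-6
row 2: denom=6−1·1/8=47/8; d'=(30−1·-6)/(47/8)=288/47
row 3: denom=10−2·16/47=438/47; d'=(26−2·288/47)/(438/47)=323/219
back: M3=323/219
back: M2=288/47−16/47·323/219=1232/219
back: M1=-6−1/8·1232/219=-1468/219
M: M0=0, M1=-1468/219, M2=1232/219, M3=323/219, M4=0
seg 0: a=-3, c=M0/2=0, d=(M1−M0)/(6·3)=-734/1971, b=Δ0−h0·(2M0+M1)/6=1172/219
seg 1: a=3, c=M1/2=-734/219, d=(M2−M1)/(6·1)=150/73, b=Δ1−h1·(2M1+M2)/6=-1030/219
seg 2: a=-3, c=M2/2=616/219, d=(M3−M2)/(6·2)=-101/292, b=Δ2−h2·(2M2+M3)/6=-1148/219
seg 3: a=-5, c=M3/2=323/438, d=(M4−M3)/(6·3)=-323/3942, b=Δ3−h3·(2M3+M4)/6=407/219
t_q=15/2 → seg 3, τ=3/2; S=-5+407/219·τ+323/438·τ²+-323/3942·τ³=-969/1168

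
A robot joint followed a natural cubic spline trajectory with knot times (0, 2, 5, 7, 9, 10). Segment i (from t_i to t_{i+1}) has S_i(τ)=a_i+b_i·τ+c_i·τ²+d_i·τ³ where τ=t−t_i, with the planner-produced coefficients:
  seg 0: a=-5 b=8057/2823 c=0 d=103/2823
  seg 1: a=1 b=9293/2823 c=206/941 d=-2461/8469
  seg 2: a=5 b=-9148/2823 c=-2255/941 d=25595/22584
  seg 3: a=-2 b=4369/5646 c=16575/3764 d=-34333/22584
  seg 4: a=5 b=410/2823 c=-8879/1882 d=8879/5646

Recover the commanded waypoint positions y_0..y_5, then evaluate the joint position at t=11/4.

y_0=-5 y_1=1 y_2=5 y_3=-2 y_4=5 y_5=2
S(11/4) = 208945/60224

y_0 = S_0(0) = a_0 = -5
y_1 = S_1(0) = a_1 = 1
y_2 = S_2(0) = a_2 = 5
y_3 = S_3(0) = a_3 = -2
y_4 = S_4(0) = a_4 = 5
y_5 = S_4(1) = 2
t_q=11/4 is in segment 1 (τ=3/4); S_1(τ)=208945/60224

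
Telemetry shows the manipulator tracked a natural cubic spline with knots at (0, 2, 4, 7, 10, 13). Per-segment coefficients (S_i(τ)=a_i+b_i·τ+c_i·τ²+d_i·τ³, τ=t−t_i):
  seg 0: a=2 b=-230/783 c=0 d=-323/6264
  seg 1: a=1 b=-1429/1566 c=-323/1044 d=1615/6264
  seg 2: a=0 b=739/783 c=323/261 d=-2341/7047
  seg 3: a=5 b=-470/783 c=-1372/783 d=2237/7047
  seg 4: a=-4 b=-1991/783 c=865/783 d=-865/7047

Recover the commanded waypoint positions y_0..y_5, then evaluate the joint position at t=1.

y_0=2 y_1=1 y_2=0 y_3=5 y_4=-4 y_5=-5
S(1) = 3455/2088

y_0 = S_0(0) = a_0 = 2
y_1 = S_1(0) = a_1 = 1
y_2 = S_2(0) = a_2 = 0
y_3 = S_3(0) = a_3 = 5
y_4 = S_4(0) = a_4 = -4
y_5 = S_4(3) = -5
t_q=1 is in segment 0 (τ=1); S_0(τ)=3455/2088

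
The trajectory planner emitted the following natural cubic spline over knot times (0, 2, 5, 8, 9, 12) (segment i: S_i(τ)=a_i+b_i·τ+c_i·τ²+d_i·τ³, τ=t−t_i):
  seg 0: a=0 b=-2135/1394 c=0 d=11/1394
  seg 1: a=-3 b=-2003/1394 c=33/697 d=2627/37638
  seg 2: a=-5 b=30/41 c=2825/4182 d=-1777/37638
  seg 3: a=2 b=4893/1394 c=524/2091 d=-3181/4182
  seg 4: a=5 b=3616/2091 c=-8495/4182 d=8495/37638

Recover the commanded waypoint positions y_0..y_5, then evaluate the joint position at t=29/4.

y_0 = S_0(0) = a_0 = 0
y_1 = S_1(0) = a_1 = -3
y_2 = S_2(0) = a_2 = -5
y_3 = S_3(0) = a_3 = 2
y_4 = S_4(0) = a_4 = 5
y_5 = S_4(3) = -2
t_q=29/4 is in segment 2 (τ=9/4); S_2(τ)=-42079/89216

y_0=0 y_1=-3 y_2=-5 y_3=2 y_4=5 y_5=-2
S(29/4) = -42079/89216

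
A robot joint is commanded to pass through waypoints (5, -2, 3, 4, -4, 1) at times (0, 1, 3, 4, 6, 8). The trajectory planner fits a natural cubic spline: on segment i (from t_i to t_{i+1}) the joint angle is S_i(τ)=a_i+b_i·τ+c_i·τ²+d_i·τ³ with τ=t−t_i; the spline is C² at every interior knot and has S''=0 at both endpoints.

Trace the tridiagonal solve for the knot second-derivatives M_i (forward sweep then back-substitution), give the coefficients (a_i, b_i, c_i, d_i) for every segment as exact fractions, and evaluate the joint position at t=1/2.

  seg 0: a=5 b=-5989/680 c=0 d=1229/680
  seg 1: a=-2 b=-1151/340 c=3687/680 d=-843/680
  seg 2: a=3 b=233/68 c=-1371/680 d=-279/680
  seg 3: a=4 b=-1249/680 c=-276/85 d=589/544
  seg 4: a=-4 b=-623/340 c=4419/1360 d=-1473/2720
S(1/2) = 4473/5440

Δ: Δ0=-7, Δ1=5/2, Δ2=1, Δ3=-4, Δ4=5/2
row 1: diag=6, rhs=57; c'=1/3, d'=19/2
row 2: denom=6−2·1/3=16/3; d'=(-9−2·19/2)/(16/3)=-21/4
row 3: denom=6−1·3/16=93/16; d'=(-30−1·-21/4)/(93/16)=-132/31
row 4: denom=8−2·32/93=680/93; d'=(39−2·-132/31)/(680/93)=4419/680
back: M4=4419/680
back: M3=-132/31−32/93·4419/680=-552/85
back: M2=-21/4−3/16·-552/85=-1371/340
back: M1=19/2−1/3·-1371/340=3687/340
M: M0=0, M1=3687/340, M2=-1371/340, M3=-552/85, M4=4419/680, M5=0
seg 0: a=5, c=M0/2=0, d=(M1−M0)/(6·1)=1229/680, b=Δ0−h0·(2M0+M1)/6=-5989/680
seg 1: a=-2, c=M1/2=3687/680, d=(M2−M1)/(6·2)=-843/680, b=Δ1−h1·(2M1+M2)/6=-1151/340
seg 2: a=3, c=M2/2=-1371/680, d=(M3−M2)/(6·1)=-279/680, b=Δ2−h2·(2M2+M3)/6=233/68
seg 3: a=4, c=M3/2=-276/85, d=(M4−M3)/(6·2)=589/544, b=Δ3−h3·(2M3+M4)/6=-1249/680
seg 4: a=-4, c=M4/2=4419/1360, d=(M5−M4)/(6·2)=-1473/2720, b=Δ4−h4·(2M4+M5)/6=-623/340
t_q=1/2 → seg 0, τ=1/2; S=5+-5989/680·τ+0·τ²+1229/680·τ³=4473/5440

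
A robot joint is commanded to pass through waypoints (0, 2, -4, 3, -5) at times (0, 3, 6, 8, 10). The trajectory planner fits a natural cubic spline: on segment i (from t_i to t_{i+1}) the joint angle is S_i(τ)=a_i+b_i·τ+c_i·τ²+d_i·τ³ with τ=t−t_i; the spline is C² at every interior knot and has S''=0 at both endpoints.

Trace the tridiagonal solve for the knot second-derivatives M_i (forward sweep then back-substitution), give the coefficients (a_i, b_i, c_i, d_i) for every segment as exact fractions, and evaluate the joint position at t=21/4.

Δ: Δ0=2/3, Δ1=-2, Δ2=7/2, Δ3=-4
row 1: diag=12, rhs=-16; c'=1/4, d'=-4/3
row 2: denom=10−3·1/4=37/4; d'=(33−3·-4/3)/(37/4)=4
row 3: denom=8−2·8/37=280/37; d'=(-45−2·4)/(280/37)=-1961/280
back: M3=-1961/280
back: M2=4−8/37·-1961/280=193/35
back: M1=-4/3−1/4·193/35=-1139/420
M: M0=0, M1=-1139/420, M2=193/35, M3=-1961/280, M4=0
seg 0: a=0, c=M0/2=0, d=(M1−M0)/(6·3)=-1139/7560, b=Δ0−h0·(2M0+M1)/6=1699/840
seg 1: a=2, c=M1/2=-1139/840, d=(M2−M1)/(6·3)=691/1512, b=Δ1−h1·(2M1+M2)/6=-859/420
seg 2: a=-4, c=M2/2=193/70, d=(M3−M2)/(6·2)=-701/672, b=Δ2−h2·(2M2+M3)/6=259/120
seg 3: a=3, c=M3/2=-1961/560, d=(M4−M3)/(6·2)=1961/3360, b=Δ3−h3·(2M3+M4)/6=281/420
t_q=21/4 → seg 1, τ=9/4; S=2+-859/420·τ+-1139/840·τ²+691/1512·τ³=-76351/17920

  seg 0: a=0 b=1699/840 c=0 d=-1139/7560
  seg 1: a=2 b=-859/420 c=-1139/840 d=691/1512
  seg 2: a=-4 b=259/120 c=193/70 d=-701/672
  seg 3: a=3 b=281/420 c=-1961/560 d=1961/3360
S(21/4) = -76351/17920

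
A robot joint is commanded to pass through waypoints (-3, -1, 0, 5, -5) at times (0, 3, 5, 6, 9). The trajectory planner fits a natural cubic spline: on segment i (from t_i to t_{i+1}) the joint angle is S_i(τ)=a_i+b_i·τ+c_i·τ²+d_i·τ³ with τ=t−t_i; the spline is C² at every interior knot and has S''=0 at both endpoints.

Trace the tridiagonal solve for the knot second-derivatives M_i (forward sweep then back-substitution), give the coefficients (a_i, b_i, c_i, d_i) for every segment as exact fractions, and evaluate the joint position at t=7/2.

  seg 0: a=-3 b=1163/876 c=0 d=-193/2628
  seg 1: a=-1 b=-287/438 c=-193/292 d=1085/1752
  seg 2: a=0 b=905/219 c=223/73 d=-479/219
  seg 3: a=5 b=806/219 c=-256/73 d=256/657
S(7/2) = -6613/4672

Δ: Δ0=2/3, Δ1=1/2, Δ2=5, Δ3=-10/3
row 1: diag=10, rhs=-1; c'=1/5, d'=-1/10
row 2: denom=6−2·1/5=28/5; d'=(27−2·-1/10)/(28/5)=34/7
row 3: denom=8−1·5/28=219/28; d'=(-50−1·34/7)/(219/28)=-512/73
back: M3=-512/73
back: M2=34/7−5/28·-512/73=446/73
back: M1=-1/10−1/5·446/73=-193/146
M: M0=0, M1=-193/146, M2=446/73, M3=-512/73, M4=0
seg 0: a=-3, c=M0/2=0, d=(M1−M0)/(6·3)=-193/2628, b=Δ0−h0·(2M0+M1)/6=1163/876
seg 1: a=-1, c=M1/2=-193/292, d=(M2−M1)/(6·2)=1085/1752, b=Δ1−h1·(2M1+M2)/6=-287/438
seg 2: a=0, c=M2/2=223/73, d=(M3−M2)/(6·1)=-479/219, b=Δ2−h2·(2M2+M3)/6=905/219
seg 3: a=5, c=M3/2=-256/73, d=(M4−M3)/(6·3)=256/657, b=Δ3−h3·(2M3+M4)/6=806/219
t_q=7/2 → seg 1, τ=1/2; S=-1+-287/438·τ+-193/292·τ²+1085/1752·τ³=-6613/4672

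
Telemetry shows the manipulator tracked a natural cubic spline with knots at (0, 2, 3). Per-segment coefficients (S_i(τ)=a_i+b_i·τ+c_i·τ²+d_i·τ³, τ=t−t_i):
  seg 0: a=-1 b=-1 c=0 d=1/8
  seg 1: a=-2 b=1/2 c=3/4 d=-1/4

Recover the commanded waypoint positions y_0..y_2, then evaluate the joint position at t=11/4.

y_0 = S_0(0) = a_0 = -1
y_1 = S_1(0) = a_1 = -2
y_2 = S_1(1) = -1
t_q=11/4 is in segment 1 (τ=3/4); S_1(τ)=-335/256

y_0=-1 y_1=-2 y_2=-1
S(11/4) = -335/256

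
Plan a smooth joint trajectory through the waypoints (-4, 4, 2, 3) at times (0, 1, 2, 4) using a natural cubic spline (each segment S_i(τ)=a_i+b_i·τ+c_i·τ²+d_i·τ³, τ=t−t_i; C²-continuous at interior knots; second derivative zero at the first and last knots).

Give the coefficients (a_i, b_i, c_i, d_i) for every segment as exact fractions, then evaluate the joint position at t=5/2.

Δ: Δ0=8, Δ1=-2, Δ2=1/2
row 1: diag=4, rhs=-60; c'=1/4, d'=-15
row 2: denom=6−1·1/4=23/4; d'=(15−1·-15)/(23/4)=120/23
back: M2=120/23
back: M1=-15−1/4·120/23=-375/23
M: M0=0, M1=-375/23, M2=120/23, M3=0
seg 0: a=-4, c=M0/2=0, d=(M1−M0)/(6·1)=-125/46, b=Δ0−h0·(2M0+M1)/6=493/46
seg 1: a=4, c=M1/2=-375/46, d=(M2−M1)/(6·1)=165/46, b=Δ1−h1·(2M1+M2)/6=59/23
seg 2: a=2, c=M2/2=60/23, d=(M3−M2)/(6·2)=-10/23, b=Δ2−h2·(2M2+M3)/6=-137/46
t_q=5/2 → seg 2, τ=1/2; S=2+-137/46·τ+60/23·τ²+-10/23·τ³=51/46

  seg 0: a=-4 b=493/46 c=0 d=-125/46
  seg 1: a=4 b=59/23 c=-375/46 d=165/46
  seg 2: a=2 b=-137/46 c=60/23 d=-10/23
S(5/2) = 51/46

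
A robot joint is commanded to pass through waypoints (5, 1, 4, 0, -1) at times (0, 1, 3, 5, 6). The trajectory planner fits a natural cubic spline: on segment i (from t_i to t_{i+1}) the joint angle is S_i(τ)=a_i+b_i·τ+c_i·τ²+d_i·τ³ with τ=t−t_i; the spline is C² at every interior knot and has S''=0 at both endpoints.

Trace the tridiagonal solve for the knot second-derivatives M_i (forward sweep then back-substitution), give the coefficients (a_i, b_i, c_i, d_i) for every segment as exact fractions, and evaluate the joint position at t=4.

Δ: Δ0=-4, Δ1=3/2, Δ2=-2, Δ3=-1
row 1: diag=6, rhs=33; c'=1/3, d'=11/2
row 2: denom=8−2·1/3=22/3; d'=(-21−2·11/2)/(22/3)=-48/11
row 3: denom=6−2·3/11=60/11; d'=(6−2·-48/11)/(60/11)=27/10
back: M3=27/10
back: M2=-48/11−3/11·27/10=-51/10
back: M1=11/2−1/3·-51/10=36/5
M: M0=0, M1=36/5, M2=-51/10, M3=27/10, M4=0
seg 0: a=5, c=M0/2=0, d=(M1−M0)/(6·1)=6/5, b=Δ0−h0·(2M0+M1)/6=-26/5
seg 1: a=1, c=M1/2=18/5, d=(M2−M1)/(6·2)=-41/40, b=Δ1−h1·(2M1+M2)/6=-8/5
seg 2: a=4, c=M2/2=-51/20, d=(M3−M2)/(6·2)=13/20, b=Δ2−h2·(2M2+M3)/6=1/2
seg 3: a=0, c=M3/2=27/20, d=(M4−M3)/(6·1)=-9/20, b=Δ3−h3·(2M3+M4)/6=-19/10
t_q=4 → seg 2, τ=1; S=4+1/2·τ+-51/20·τ²+13/20·τ³=13/5

  seg 0: a=5 b=-26/5 c=0 d=6/5
  seg 1: a=1 b=-8/5 c=18/5 d=-41/40
  seg 2: a=4 b=1/2 c=-51/20 d=13/20
  seg 3: a=0 b=-19/10 c=27/20 d=-9/20
S(4) = 13/5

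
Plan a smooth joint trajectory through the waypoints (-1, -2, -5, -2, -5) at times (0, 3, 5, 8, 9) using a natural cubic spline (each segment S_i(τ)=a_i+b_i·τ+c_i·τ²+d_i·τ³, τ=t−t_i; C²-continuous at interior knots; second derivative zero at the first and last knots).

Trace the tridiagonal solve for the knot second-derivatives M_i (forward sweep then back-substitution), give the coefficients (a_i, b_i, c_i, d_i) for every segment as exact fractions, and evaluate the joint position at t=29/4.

  seg 0: a=-1 b=143/452 c=0 d=-881/12204
  seg 1: a=-2 b=-369/226 c=-881/1356 d=971/2712
  seg 2: a=-5 b=22/339 c=508/339 d=-1207/3051
  seg 3: a=-2 b=-551/339 c=-233/113 d=233/339
S(29/4) = -12829/7232

Δ: Δ0=-1/3, Δ1=-3/2, Δ2=1, Δ3=-3
row 1: diag=10, rhs=-7; c'=1/5, d'=-7/10
row 2: denom=10−2·1/5=48/5; d'=(15−2·-7/10)/(48/5)=41/24
row 3: denom=8−3·5/16=113/16; d'=(-24−3·41/24)/(113/16)=-466/113
back: M3=-466/113
back: M2=41/24−5/16·-466/113=1016/339
back: M1=-7/10−1/5·1016/339=-881/678
M: M0=0, M1=-881/678, M2=1016/339, M3=-466/113, M4=0
seg 0: a=-1, c=M0/2=0, d=(M1−M0)/(6·3)=-881/12204, b=Δ0−h0·(2M0+M1)/6=143/452
seg 1: a=-2, c=M1/2=-881/1356, d=(M2−M1)/(6·2)=971/2712, b=Δ1−h1·(2M1+M2)/6=-369/226
seg 2: a=-5, c=M2/2=508/339, d=(M3−M2)/(6·3)=-1207/3051, b=Δ2−h2·(2M2+M3)/6=22/339
seg 3: a=-2, c=M3/2=-233/113, d=(M4−M3)/(6·1)=233/339, b=Δ3−h3·(2M3+M4)/6=-551/339
t_q=29/4 → seg 2, τ=9/4; S=-5+22/339·τ+508/339·τ²+-1207/3051·τ³=-12829/7232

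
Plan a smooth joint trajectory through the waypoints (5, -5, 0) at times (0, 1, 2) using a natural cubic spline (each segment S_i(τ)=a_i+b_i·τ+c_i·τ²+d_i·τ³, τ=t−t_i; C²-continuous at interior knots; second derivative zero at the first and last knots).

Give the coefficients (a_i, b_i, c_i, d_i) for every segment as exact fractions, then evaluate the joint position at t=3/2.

Δ: Δ0=-10, Δ1=5
row 1: diag=4, rhs=90; c'=1/4, d'=45/2
back: M1=45/2
M: M0=0, M1=45/2, M2=0
seg 0: a=5, c=M0/2=0, d=(M1−M0)/(6·1)=15/4, b=Δ0−h0·(2M0+M1)/6=-55/4
seg 1: a=-5, c=M1/2=45/4, d=(M2−M1)/(6·1)=-15/4, b=Δ1−h1·(2M1+M2)/6=-5/2
t_q=3/2 → seg 1, τ=1/2; S=-5+-5/2·τ+45/4·τ²+-15/4·τ³=-125/32

  seg 0: a=5 b=-55/4 c=0 d=15/4
  seg 1: a=-5 b=-5/2 c=45/4 d=-15/4
S(3/2) = -125/32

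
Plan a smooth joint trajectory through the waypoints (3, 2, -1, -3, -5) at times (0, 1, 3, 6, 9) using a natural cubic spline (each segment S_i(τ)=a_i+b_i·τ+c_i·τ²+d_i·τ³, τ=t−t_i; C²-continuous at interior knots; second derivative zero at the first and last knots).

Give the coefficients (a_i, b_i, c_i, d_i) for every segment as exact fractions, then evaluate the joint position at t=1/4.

Δ: Δ0=-1, Δ1=-3/2, Δ2=-2/3, Δ3=-2/3
row 1: diag=6, rhs=-3; c'=1/3, d'=-1/2
row 2: denom=10−2·1/3=28/3; d'=(5−2·-1/2)/(28/3)=9/14
row 3: denom=12−3·9/28=309/28; d'=(0−3·9/14)/(309/28)=-18/103
back: M3=-18/103
back: M2=9/14−9/28·-18/103=72/103
back: M1=-1/2−1/3·72/103=-151/206
M: M0=0, M1=-151/206, M2=72/103, M3=-18/103, M4=0
seg 0: a=3, c=M0/2=0, d=(M1−M0)/(6·1)=-151/1236, b=Δ0−h0·(2M0+M1)/6=-1085/1236
seg 1: a=2, c=M1/2=-151/412, d=(M2−M1)/(6·2)=295/2472, b=Δ1−h1·(2M1+M2)/6=-769/618
seg 2: a=-1, c=M2/2=36/103, d=(M3−M2)/(6·3)=-5/103, b=Δ2−h2·(2M2+M3)/6=-395/309
seg 3: a=-3, c=M3/2=-9/103, d=(M4−M3)/(6·3)=1/103, b=Δ3−h3·(2M3+M4)/6=-152/309
t_q=1/4 → seg 0, τ=1/4; S=3+-1085/1236·τ+0·τ²+-151/1236·τ³=73267/26368

  seg 0: a=3 b=-1085/1236 c=0 d=-151/1236
  seg 1: a=2 b=-769/618 c=-151/412 d=295/2472
  seg 2: a=-1 b=-395/309 c=36/103 d=-5/103
  seg 3: a=-3 b=-152/309 c=-9/103 d=1/103
S(1/4) = 73267/26368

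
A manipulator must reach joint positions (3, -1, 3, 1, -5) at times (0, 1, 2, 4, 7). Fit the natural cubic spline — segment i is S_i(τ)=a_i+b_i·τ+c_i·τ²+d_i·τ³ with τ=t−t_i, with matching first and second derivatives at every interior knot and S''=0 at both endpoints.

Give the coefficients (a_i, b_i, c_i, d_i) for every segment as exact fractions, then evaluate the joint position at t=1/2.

  seg 0: a=3 b=-676/107 c=0 d=248/107
  seg 1: a=-1 b=68/107 c=744/107 d=-384/107
  seg 2: a=3 b=404/107 c=-408/107 d=305/428
  seg 3: a=1 b=-313/107 c=99/214 d=-11/214
S(1/2) = 14/107

Δ: Δ0=-4, Δ1=4, Δ2=-1, Δ3=-2
row 1: diag=4, rhs=48; c'=1/4, d'=12
row 2: denom=6−1·1/4=23/4; d'=(-30−1·12)/(23/4)=-168/23
row 3: denom=10−2·8/23=214/23; d'=(-6−2·-168/23)/(214/23)=99/107
back: M3=99/107
back: M2=-168/23−8/23·99/107=-816/107
back: M1=12−1/4·-816/107=1488/107
M: M0=0, M1=1488/107, M2=-816/107, M3=99/107, M4=0
seg 0: a=3, c=M0/2=0, d=(M1−M0)/(6·1)=248/107, b=Δ0−h0·(2M0+M1)/6=-676/107
seg 1: a=-1, c=M1/2=744/107, d=(M2−M1)/(6·1)=-384/107, b=Δ1−h1·(2M1+M2)/6=68/107
seg 2: a=3, c=M2/2=-408/107, d=(M3−M2)/(6·2)=305/428, b=Δ2−h2·(2M2+M3)/6=404/107
seg 3: a=1, c=M3/2=99/214, d=(M4−M3)/(6·3)=-11/214, b=Δ3−h3·(2M3+M4)/6=-313/107
t_q=1/2 → seg 0, τ=1/2; S=3+-676/107·τ+0·τ²+248/107·τ³=14/107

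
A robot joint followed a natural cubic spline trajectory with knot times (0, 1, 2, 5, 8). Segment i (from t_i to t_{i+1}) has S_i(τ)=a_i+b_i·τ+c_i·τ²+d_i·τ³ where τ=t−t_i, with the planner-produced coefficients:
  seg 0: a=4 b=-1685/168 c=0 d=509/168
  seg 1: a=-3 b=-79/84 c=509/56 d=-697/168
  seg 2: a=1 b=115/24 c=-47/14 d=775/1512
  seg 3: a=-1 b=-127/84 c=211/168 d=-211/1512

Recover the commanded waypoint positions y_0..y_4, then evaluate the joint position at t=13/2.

y_0 = S_0(0) = a_0 = 4
y_1 = S_1(0) = a_1 = -3
y_2 = S_2(0) = a_2 = 1
y_3 = S_3(0) = a_3 = -1
y_4 = S_3(3) = 2
t_q=13/2 is in segment 3 (τ=3/2); S_3(τ)=-409/448

y_0=4 y_1=-3 y_2=1 y_3=-1 y_4=2
S(13/2) = -409/448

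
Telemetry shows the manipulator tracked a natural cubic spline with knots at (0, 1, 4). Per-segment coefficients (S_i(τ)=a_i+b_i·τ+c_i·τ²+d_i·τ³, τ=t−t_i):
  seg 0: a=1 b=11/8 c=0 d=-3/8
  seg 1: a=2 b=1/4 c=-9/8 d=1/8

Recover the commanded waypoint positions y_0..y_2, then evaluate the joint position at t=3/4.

y_0 = S_0(0) = a_0 = 1
y_1 = S_1(0) = a_1 = 2
y_2 = S_1(3) = -4
t_q=3/4 is in segment 0 (τ=3/4); S_0(τ)=959/512

y_0=1 y_1=2 y_2=-4
S(3/4) = 959/512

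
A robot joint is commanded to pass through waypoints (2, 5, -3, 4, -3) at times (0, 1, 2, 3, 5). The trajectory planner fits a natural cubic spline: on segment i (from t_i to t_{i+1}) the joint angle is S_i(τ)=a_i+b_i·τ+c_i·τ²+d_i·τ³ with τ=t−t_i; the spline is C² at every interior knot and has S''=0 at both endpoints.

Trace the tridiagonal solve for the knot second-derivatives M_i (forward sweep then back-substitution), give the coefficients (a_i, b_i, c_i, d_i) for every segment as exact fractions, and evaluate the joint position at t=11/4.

Δ: Δ0=3, Δ1=-8, Δ2=7, Δ3=-7/2
row 1: diag=4, rhs=-66; c'=1/4, d'=-33/2
row 2: denom=4−1·1/4=15/4; d'=(90−1·-33/2)/(15/4)=142/5
row 3: denom=6−1·4/15=86/15; d'=(-63−1·142/5)/(86/15)=-1371/86
back: M3=-1371/86
back: M2=142/5−4/15·-1371/86=1404/43
back: M1=-33/2−1/4·1404/43=-2121/86
M: M0=0, M1=-2121/86, M2=1404/43, M3=-1371/86, M4=0
seg 0: a=2, c=M0/2=0, d=(M1−M0)/(6·1)=-707/172, b=Δ0−h0·(2M0+M1)/6=1223/172
seg 1: a=5, c=M1/2=-2121/172, d=(M2−M1)/(6·1)=1643/172, b=Δ1−h1·(2M1+M2)/6=-449/86
seg 2: a=-3, c=M2/2=702/43, d=(M3−M2)/(6·1)=-1393/172, b=Δ2−h2·(2M2+M3)/6=-211/172
seg 3: a=4, c=M3/2=-1371/172, d=(M4−M3)/(6·2)=457/344, b=Δ3−h3·(2M3+M4)/6=613/86
t_q=11/4 → seg 2, τ=3/4; S=-3+-211/172·τ+702/43·τ²+-1393/172·τ³=20325/11008

  seg 0: a=2 b=1223/172 c=0 d=-707/172
  seg 1: a=5 b=-449/86 c=-2121/172 d=1643/172
  seg 2: a=-3 b=-211/172 c=702/43 d=-1393/172
  seg 3: a=4 b=613/86 c=-1371/172 d=457/344
S(11/4) = 20325/11008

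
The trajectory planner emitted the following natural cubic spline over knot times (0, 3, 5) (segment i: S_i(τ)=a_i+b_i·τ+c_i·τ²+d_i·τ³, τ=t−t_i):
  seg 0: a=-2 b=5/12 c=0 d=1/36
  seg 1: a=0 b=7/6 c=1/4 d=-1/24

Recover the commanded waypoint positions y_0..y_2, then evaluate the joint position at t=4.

y_0 = S_0(0) = a_0 = -2
y_1 = S_1(0) = a_1 = 0
y_2 = S_1(2) = 3
t_q=4 is in segment 1 (τ=1); S_1(τ)=11/8

y_0=-2 y_1=0 y_2=3
S(4) = 11/8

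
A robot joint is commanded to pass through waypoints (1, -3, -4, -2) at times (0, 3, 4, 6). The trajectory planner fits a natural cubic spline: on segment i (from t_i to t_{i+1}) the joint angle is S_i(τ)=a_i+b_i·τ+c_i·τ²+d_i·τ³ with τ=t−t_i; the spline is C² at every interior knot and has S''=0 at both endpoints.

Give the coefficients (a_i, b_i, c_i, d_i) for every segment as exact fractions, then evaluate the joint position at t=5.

  seg 0: a=1 b=-4/3 c=0 d=0
  seg 1: a=-3 b=-4/3 c=0 d=1/3
  seg 2: a=-4 b=-1/3 c=1 d=-1/6
S(5) = -7/2

Δ: Δ0=-4/3, Δ1=-1, Δ2=1
row 1: diag=8, rhs=2; c'=1/8, d'=1/4
row 2: denom=6−1·1/8=47/8; d'=(12−1·1/4)/(47/8)=2
back: M2=2
back: M1=1/4−1/8·2=0
M: M0=0, M1=0, M2=2, M3=0
seg 0: a=1, c=M0/2=0, d=(M1−M0)/(6·3)=0, b=Δ0−h0·(2M0+M1)/6=-4/3
seg 1: a=-3, c=M1/2=0, d=(M2−M1)/(6·1)=1/3, b=Δ1−h1·(2M1+M2)/6=-4/3
seg 2: a=-4, c=M2/2=1, d=(M3−M2)/(6·2)=-1/6, b=Δ2−h2·(2M2+M3)/6=-1/3
t_q=5 → seg 2, τ=1; S=-4+-1/3·τ+1·τ²+-1/6·τ³=-7/2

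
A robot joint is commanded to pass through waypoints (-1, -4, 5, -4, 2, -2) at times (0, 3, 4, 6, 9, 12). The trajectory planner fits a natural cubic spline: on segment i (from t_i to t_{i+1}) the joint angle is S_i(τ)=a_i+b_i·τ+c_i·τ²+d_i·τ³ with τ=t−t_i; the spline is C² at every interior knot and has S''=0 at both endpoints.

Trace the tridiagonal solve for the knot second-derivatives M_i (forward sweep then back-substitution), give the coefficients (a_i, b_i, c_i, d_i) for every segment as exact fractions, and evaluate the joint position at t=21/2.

Δ: Δ0=-1, Δ1=9, Δ2=-9/2, Δ3=2, Δ4=-4/3
row 1: diag=8, rhs=60; c'=1/8, d'=15/2
row 2: denom=6−1·1/8=47/8; d'=(-81−1·15/2)/(47/8)=-708/47
row 3: denom=10−2·16/47=438/47; d'=(39−2·-708/47)/(438/47)=1083/146
row 4: denom=12−3·47/146=1611/146; d'=(-20−3·1083/146)/(1611/146)=-6169/1611
back: M4=-6169/1611
back: M3=1083/146−47/146·-6169/1611=13936/1611
back: M2=-708/47−16/47·13936/1611=-29012/1611
back: M1=15/2−1/8·-29012/1611=15709/1611
M: M0=0, M1=15709/1611, M2=-29012/1611, M3=13936/1611, M4=-6169/1611, M5=0
seg 0: a=-1, c=M0/2=0, d=(M1−M0)/(6·3)=15709/28998, b=Δ0−h0·(2M0+M1)/6=-18931/3222
seg 1: a=-4, c=M1/2=15709/3222, d=(M2−M1)/(6·1)=-4969/1074, b=Δ1−h1·(2M1+M2)/6=14098/1611
seg 2: a=5, c=M2/2=-14506/1611, d=(M3−M2)/(6·2)=1193/537, b=Δ2−h2·(2M2+M3)/6=14893/3222
seg 3: a=-4, c=M3/2=6968/1611, d=(M4−M3)/(6·3)=-20105/28998, b=Δ3−h3·(2M3+M4)/6=-15259/3222
seg 4: a=2, c=M4/2=-6169/3222, d=(M5−M4)/(6·3)=6169/28998, b=Δ4−h4·(2M4+M5)/6=4021/1611
t_q=21/2 → seg 4, τ=3/2; S=2+4021/1611·τ+-6169/3222·τ²+6169/28998·τ³=6169/2864

  seg 0: a=-1 b=-18931/3222 c=0 d=15709/28998
  seg 1: a=-4 b=14098/1611 c=15709/3222 d=-4969/1074
  seg 2: a=5 b=14893/3222 c=-14506/1611 d=1193/537
  seg 3: a=-4 b=-15259/3222 c=6968/1611 d=-20105/28998
  seg 4: a=2 b=4021/1611 c=-6169/3222 d=6169/28998
S(21/2) = 6169/2864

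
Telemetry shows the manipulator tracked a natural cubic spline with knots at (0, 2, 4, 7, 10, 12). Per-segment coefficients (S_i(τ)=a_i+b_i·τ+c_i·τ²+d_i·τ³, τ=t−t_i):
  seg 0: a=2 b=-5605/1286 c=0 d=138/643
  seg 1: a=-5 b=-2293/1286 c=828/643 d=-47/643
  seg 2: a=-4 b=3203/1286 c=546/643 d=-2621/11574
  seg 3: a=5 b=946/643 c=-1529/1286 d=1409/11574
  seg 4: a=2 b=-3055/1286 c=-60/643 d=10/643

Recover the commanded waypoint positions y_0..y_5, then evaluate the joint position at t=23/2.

y_0=2 y_1=-5 y_2=-4 y_3=5 y_4=2 y_5=-3
S(23/2) = -2213/1286

y_0 = S_0(0) = a_0 = 2
y_1 = S_1(0) = a_1 = -5
y_2 = S_2(0) = a_2 = -4
y_3 = S_3(0) = a_3 = 5
y_4 = S_4(0) = a_4 = 2
y_5 = S_4(2) = -3
t_q=23/2 is in segment 4 (τ=3/2); S_4(τ)=-2213/1286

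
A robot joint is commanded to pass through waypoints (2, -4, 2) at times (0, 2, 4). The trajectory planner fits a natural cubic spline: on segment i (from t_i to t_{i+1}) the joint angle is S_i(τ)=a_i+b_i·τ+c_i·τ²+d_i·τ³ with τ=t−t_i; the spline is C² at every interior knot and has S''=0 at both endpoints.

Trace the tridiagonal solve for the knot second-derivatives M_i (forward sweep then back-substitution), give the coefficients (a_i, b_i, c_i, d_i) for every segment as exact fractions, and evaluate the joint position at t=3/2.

Δ: Δ0=-3, Δ1=3
row 1: diag=8, rhs=36; c'=1/4, d'=9/2
back: M1=9/2
M: M0=0, M1=9/2, M2=0
seg 0: a=2, c=M0/2=0, d=(M1−M0)/(6·2)=3/8, b=Δ0−h0·(2M0+M1)/6=-9/2
seg 1: a=-4, c=M1/2=9/4, d=(M2−M1)/(6·2)=-3/8, b=Δ1−h1·(2M1+M2)/6=0
t_q=3/2 → seg 0, τ=3/2; S=2+-9/2·τ+0·τ²+3/8·τ³=-223/64

  seg 0: a=2 b=-9/2 c=0 d=3/8
  seg 1: a=-4 b=0 c=9/4 d=-3/8
S(3/2) = -223/64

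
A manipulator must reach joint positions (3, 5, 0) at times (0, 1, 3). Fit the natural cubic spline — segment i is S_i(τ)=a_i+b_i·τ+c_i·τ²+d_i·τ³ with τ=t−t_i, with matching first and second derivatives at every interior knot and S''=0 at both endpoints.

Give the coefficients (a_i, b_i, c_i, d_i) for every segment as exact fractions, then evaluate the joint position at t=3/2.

  seg 0: a=3 b=11/4 c=0 d=-3/4
  seg 1: a=5 b=1/2 c=-9/4 d=3/8
S(3/2) = 303/64

Δ: Δ0=2, Δ1=-5/2
row 1: diag=6, rhs=-27; c'=1/3, d'=-9/2
back: M1=-9/2
M: M0=0, M1=-9/2, M2=0
seg 0: a=3, c=M0/2=0, d=(M1−M0)/(6·1)=-3/4, b=Δ0−h0·(2M0+M1)/6=11/4
seg 1: a=5, c=M1/2=-9/4, d=(M2−M1)/(6·2)=3/8, b=Δ1−h1·(2M1+M2)/6=1/2
t_q=3/2 → seg 1, τ=1/2; S=5+1/2·τ+-9/4·τ²+3/8·τ³=303/64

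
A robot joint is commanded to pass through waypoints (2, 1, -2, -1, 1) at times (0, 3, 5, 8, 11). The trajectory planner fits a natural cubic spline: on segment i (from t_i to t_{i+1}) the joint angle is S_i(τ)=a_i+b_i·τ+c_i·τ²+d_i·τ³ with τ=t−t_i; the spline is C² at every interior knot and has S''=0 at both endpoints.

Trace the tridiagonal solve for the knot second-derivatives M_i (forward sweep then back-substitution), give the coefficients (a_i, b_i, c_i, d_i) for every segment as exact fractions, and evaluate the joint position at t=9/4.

Δ: Δ0=-1/3, Δ1=-3/2, Δ2=1/3, Δ3=2/3
row 1: diag=10, rhs=-7; c'=1/5, d'=-7/10
row 2: denom=10−2·1/5=48/5; d'=(11−2·-7/10)/(48/5)=31/24
row 3: denom=12−3·5/16=177/16; d'=(2−3·31/24)/(177/16)=-10/59
back: M3=-10/59
back: M2=31/24−5/16·-10/59=238/177
back: M1=-7/10−1/5·238/177=-343/354
M: M0=0, M1=-343/354, M2=238/177, M3=-10/59, M4=0
seg 0: a=2, c=M0/2=0, d=(M1−M0)/(6·3)=-343/6372, b=Δ0−h0·(2M0+M1)/6=107/708
seg 1: a=1, c=M1/2=-343/708, d=(M2−M1)/(6·2)=91/472, b=Δ1−h1·(2M1+M2)/6=-461/354
seg 2: a=-2, c=M2/2=119/177, d=(M3−M2)/(6·3)=-134/1593, b=Δ2−h2·(2M2+M3)/6=-164/177
seg 3: a=-1, c=M3/2=-5/59, d=(M4−M3)/(6·3)=5/531, b=Δ3−h3·(2M3+M4)/6=148/177
t_q=9/4 → seg 0, τ=9/4; S=2+107/708·τ+0·τ²+-343/6372·τ³=26083/15104

  seg 0: a=2 b=107/708 c=0 d=-343/6372
  seg 1: a=1 b=-461/354 c=-343/708 d=91/472
  seg 2: a=-2 b=-164/177 c=119/177 d=-134/1593
  seg 3: a=-1 b=148/177 c=-5/59 d=5/531
S(9/4) = 26083/15104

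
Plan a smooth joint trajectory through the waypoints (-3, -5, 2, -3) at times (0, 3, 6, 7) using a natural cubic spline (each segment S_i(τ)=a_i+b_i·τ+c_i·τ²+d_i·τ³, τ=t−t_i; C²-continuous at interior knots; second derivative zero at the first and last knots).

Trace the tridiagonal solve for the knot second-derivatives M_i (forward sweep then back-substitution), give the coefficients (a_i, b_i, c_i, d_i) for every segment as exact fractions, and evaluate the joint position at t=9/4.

Δ: Δ0=-2/3, Δ1=7/3, Δ2=-5
row 1: diag=12, rhs=18; c'=1/4, d'=3/2
row 2: denom=8−3·1/4=29/4; d'=(-44−3·3/2)/(29/4)=-194/29
back: M2=-194/29
back: M1=3/2−1/4·-194/29=92/29
M: M0=0, M1=92/29, M2=-194/29, M3=0
seg 0: a=-3, c=M0/2=0, d=(M1−M0)/(6·3)=46/261, b=Δ0−h0·(2M0+M1)/6=-196/87
seg 1: a=-5, c=M1/2=46/29, d=(M2−M1)/(6·3)=-143/261, b=Δ1−h1·(2M1+M2)/6=218/87
seg 2: a=2, c=M2/2=-97/29, d=(M3−M2)/(6·1)=97/87, b=Δ2−h2·(2M2+M3)/6=-241/87
t_q=9/4 → seg 0, τ=9/4; S=-3+-196/87·τ+0·τ²+46/261·τ³=-5625/928

  seg 0: a=-3 b=-196/87 c=0 d=46/261
  seg 1: a=-5 b=218/87 c=46/29 d=-143/261
  seg 2: a=2 b=-241/87 c=-97/29 d=97/87
S(9/4) = -5625/928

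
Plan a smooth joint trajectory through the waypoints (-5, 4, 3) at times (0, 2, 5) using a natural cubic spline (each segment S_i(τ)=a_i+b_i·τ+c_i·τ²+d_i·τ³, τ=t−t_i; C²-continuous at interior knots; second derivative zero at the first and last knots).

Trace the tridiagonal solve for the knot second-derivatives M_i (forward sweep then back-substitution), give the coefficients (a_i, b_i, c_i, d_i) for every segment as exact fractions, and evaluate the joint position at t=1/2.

  seg 0: a=-5 b=82/15 c=0 d=-29/120
  seg 1: a=4 b=77/30 c=-29/20 d=29/180
S(1/2) = -147/64

Δ: Δ0=9/2, Δ1=-1/3
row 1: diag=10, rhs=-29; c'=3/10, d'=-29/10
back: M1=-29/10
M: M0=0, M1=-29/10, M2=0
seg 0: a=-5, c=M0/2=0, d=(M1−M0)/(6·2)=-29/120, b=Δ0−h0·(2M0+M1)/6=82/15
seg 1: a=4, c=M1/2=-29/20, d=(M2−M1)/(6·3)=29/180, b=Δ1−h1·(2M1+M2)/6=77/30
t_q=1/2 → seg 0, τ=1/2; S=-5+82/15·τ+0·τ²+-29/120·τ³=-147/64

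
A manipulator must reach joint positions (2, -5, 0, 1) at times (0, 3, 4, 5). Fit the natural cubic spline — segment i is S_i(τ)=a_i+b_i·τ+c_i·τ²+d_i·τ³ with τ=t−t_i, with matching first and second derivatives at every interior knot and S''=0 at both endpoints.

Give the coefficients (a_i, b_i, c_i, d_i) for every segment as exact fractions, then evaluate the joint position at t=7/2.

Δ: Δ0=-7/3, Δ1=5, Δ2=1
row 1: diag=8, rhs=44; c'=1/8, d'=11/2
row 2: denom=4−1·1/8=31/8; d'=(-24−1·11/2)/(31/8)=-236/31
back: M2=-236/31
back: M1=11/2−1/8·-236/31=200/31
M: M0=0, M1=200/31, M2=-236/31, M3=0
seg 0: a=2, c=M0/2=0, d=(M1−M0)/(6·3)=100/279, b=Δ0−h0·(2M0+M1)/6=-517/93
seg 1: a=-5, c=M1/2=100/31, d=(M2−M1)/(6·1)=-218/93, b=Δ1−h1·(2M1+M2)/6=383/93
seg 2: a=0, c=M2/2=-118/31, d=(M3−M2)/(6·1)=118/93, b=Δ2−h2·(2M2+M3)/6=329/93
t_q=7/2 → seg 1, τ=1/2; S=-5+383/93·τ+100/31·τ²+-218/93·τ³=-301/124

  seg 0: a=2 b=-517/93 c=0 d=100/279
  seg 1: a=-5 b=383/93 c=100/31 d=-218/93
  seg 2: a=0 b=329/93 c=-118/31 d=118/93
S(7/2) = -301/124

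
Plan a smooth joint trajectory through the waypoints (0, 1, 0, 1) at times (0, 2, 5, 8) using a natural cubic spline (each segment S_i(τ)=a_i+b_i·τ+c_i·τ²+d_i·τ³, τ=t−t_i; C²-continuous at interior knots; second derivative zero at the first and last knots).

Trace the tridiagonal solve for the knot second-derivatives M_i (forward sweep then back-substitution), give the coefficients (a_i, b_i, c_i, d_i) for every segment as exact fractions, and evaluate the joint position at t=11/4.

  seg 0: a=0 b=53/74 c=0 d=-2/37
  seg 1: a=1 b=5/74 c=-12/37 d=127/1998
  seg 2: a=0 b=-6/37 c=55/222 d=-55/1998
S(11/4) = 4239/4736

Δ: Δ0=1/2, Δ1=-1/3, Δ2=1/3
row 1: diag=10, rhs=-5; c'=3/10, d'=-1/2
row 2: denom=12−3·3/10=111/10; d'=(4−3·-1/2)/(111/10)=55/111
back: M2=55/111
back: M1=-1/2−3/10·55/111=-24/37
M: M0=0, M1=-24/37, M2=55/111, M3=0
seg 0: a=0, c=M0/2=0, d=(M1−M0)/(6·2)=-2/37, b=Δ0−h0·(2M0+M1)/6=53/74
seg 1: a=1, c=M1/2=-12/37, d=(M2−M1)/(6·3)=127/1998, b=Δ1−h1·(2M1+M2)/6=5/74
seg 2: a=0, c=M2/2=55/222, d=(M3−M2)/(6·3)=-55/1998, b=Δ2−h2·(2M2+M3)/6=-6/37
t_q=11/4 → seg 1, τ=3/4; S=1+5/74·τ+-12/37·τ²+127/1998·τ³=4239/4736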